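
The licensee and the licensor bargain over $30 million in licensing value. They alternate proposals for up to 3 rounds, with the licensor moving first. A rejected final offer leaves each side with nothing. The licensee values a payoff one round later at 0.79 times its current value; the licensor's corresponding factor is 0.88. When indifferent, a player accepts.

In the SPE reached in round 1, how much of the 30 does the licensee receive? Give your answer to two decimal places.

2.84

Work backward from the last round.
Round 3 (the licensor proposes): the licensee will accept anything ≥ 0, so the licensor offers 0 and keeps 30.
Round 2 (the licensee proposes): the licensor can get 30 next round, worth 0.88 × 30 = 26.4 now; the licensee offers that and keeps 3.6.
Round 1 (the licensor proposes): the licensee can get 3.6 next round, worth 0.79 × 3.6 = 2.844 now, so the licensor offers 2.844, keeping 27.156.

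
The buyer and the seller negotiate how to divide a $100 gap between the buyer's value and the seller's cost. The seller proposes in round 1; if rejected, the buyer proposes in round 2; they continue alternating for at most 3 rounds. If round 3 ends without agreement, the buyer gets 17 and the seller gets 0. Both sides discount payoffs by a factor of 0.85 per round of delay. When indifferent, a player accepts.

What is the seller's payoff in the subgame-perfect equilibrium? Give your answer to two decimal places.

74.97

Round 3 (the seller proposes): the buyer gets 17 if talks fail, so the seller offers 17 and keeps 83.
Round 2 (the buyer proposes): the seller can get 83 next round, worth 0.85 × 83 = 70.55 now. The buyer offers 70.55 and keeps 100 − 70.55 = 29.45.
Round 1 (the seller proposes): the buyer can get 29.45 next round, worth 0.85 × 29.45 = 25.0325 now; the seller offers that and keeps 74.9675.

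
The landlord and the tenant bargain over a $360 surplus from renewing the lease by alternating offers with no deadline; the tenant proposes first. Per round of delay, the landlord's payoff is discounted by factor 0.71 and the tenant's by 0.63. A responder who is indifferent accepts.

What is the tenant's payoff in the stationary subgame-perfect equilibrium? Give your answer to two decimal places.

When the tenant proposes, the landlord accepts any offer worth at least 0.71 times what the landlord would get by proposing next round; and vice versa.
This gives x = 360 − 0.71y and y = 360 − 0.63x, where x and y are each side's share when it proposes.
Hence (1 − 0.71·0.63)x = 360(1 − 0.71), i.e. 0.5527·x = 104.4.
x ≈ 188.8909; the landlord's share is 360 − x ≈ 171.1091.

188.89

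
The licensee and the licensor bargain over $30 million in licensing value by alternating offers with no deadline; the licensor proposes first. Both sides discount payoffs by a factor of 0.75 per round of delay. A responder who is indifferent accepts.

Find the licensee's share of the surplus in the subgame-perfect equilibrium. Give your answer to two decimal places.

12.86

Let x be the licensor's share when the licensor proposes and y be the licensee's share when the licensee proposes.
The licensee accepts iff offered ≥ 0.75·y, so x = 30 − 0.75y. Symmetrically y = 30 − 0.75x.
Substituting: x = 30 − 0.75(30 − 0.75x), giving x(1 − 0.75·0.75) = 30(1 − 0.75).
So x = 30 × 0.25 / 0.4375 ≈ 17.1429, and the licensee receives 30 − x ≈ 12.8571.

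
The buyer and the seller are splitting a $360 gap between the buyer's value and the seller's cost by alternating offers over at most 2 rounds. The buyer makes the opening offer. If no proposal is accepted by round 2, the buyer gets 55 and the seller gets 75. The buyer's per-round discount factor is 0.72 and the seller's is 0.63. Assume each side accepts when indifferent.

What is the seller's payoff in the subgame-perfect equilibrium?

192.15

Work backward from the last round.
Round 2 (the seller proposes): the buyer gets 55 if talks fail, so the seller offers 55 and keeps 305.
Round 1 (the buyer proposes): the seller can get 305 next round, worth 0.63 × 305 = 192.15 now, so the buyer offers 192.15, keeping 167.85.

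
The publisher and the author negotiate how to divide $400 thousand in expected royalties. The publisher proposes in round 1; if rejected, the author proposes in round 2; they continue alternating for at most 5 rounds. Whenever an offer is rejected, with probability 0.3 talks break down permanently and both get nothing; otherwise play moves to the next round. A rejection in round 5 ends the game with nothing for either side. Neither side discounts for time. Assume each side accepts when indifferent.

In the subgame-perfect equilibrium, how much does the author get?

Round 5 (the publisher proposes): rejection yields 0 for the author; the publisher offers 0 and keeps 400.
Round 4 (the author proposes): rejecting gives the publisher an expected 0.7 × 400 = 280. The author offers 280 and keeps 400 − 280 = 120.
Round 3 (the publisher proposes): rejecting gives the author an expected 0.7 × 120 = 84, so the publisher offers 84, keeping 316.
Round 2 (the author proposes): rejecting gives the publisher an expected 0.7 × 316 = 221.2, so the author offers 221.2, keeping 178.8.
Round 1 (the publisher proposes): rejecting gives the author an expected 0.7 × 178.8 = 125.16. The publisher offers 125.16 and keeps 400 − 125.16 = 274.84.

125.16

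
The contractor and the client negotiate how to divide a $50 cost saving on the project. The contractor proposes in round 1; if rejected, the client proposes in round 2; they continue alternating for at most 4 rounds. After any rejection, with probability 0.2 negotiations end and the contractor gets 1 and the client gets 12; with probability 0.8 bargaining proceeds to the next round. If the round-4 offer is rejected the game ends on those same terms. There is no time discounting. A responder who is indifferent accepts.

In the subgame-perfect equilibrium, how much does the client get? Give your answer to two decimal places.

36.86

Round 4 (the client proposes): the contractor gets 1 if talks fail, so the client offers 1 and keeps 49.
Round 3 (the contractor proposes): rejecting gives the client an expected 0.8 × 49 + 0.2 × 12 = 41.6. The contractor offers 41.6 and keeps 50 − 41.6 = 8.4.
Round 2 (the client proposes): rejecting gives the contractor an expected 0.8 × 8.4 + 0.2 × 1 = 6.92. The client offers 6.92 and keeps 50 − 6.92 = 43.08.
Round 1 (the contractor proposes): rejecting gives the client an expected 0.8 × 43.08 + 0.2 × 12 = 36.864, so the contractor offers 36.864, keeping 13.136.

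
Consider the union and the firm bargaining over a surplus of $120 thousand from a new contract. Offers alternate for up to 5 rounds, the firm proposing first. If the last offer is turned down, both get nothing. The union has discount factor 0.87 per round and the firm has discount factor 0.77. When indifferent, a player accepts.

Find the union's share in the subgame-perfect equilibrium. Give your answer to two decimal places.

Round 5 (the firm proposes): rejection yields 0 for the union; the firm offers 0 and keeps 120.
Round 4 (the union proposes): the firm can get 120 next round, worth 0.77 × 120 = 92.4 now. The union offers 92.4 and keeps 120 − 92.4 = 27.6.
Round 3 (the firm proposes): the union can get 27.6 next round, worth 0.87 × 27.6 = 24.012 now; the firm offers that and keeps 95.988.
Round 2 (the union proposes): the firm can get 95.988 next round, worth 0.77 × 95.988 = 73.91076 now. The union offers 73.91076 and keeps 120 − 73.91076 = 46.08924.
Round 1 (the firm proposes): the union can get 46.08924 next round, worth 0.87 × 46.08924 = 40.0976388 now. The firm offers 40.0976388 and keeps 120 − 40.0976388 = 79.9023612.

40.10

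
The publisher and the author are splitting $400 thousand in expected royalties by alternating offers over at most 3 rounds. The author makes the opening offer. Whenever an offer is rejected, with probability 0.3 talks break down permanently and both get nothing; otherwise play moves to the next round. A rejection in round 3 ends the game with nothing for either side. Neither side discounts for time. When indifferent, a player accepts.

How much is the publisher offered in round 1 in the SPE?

Round 3 (the author proposes): rejection yields 0 for the publisher; the author offers 0 and keeps 400.
Round 2 (the publisher proposes): rejecting gives the author an expected 0.7 × 400 = 280, so the publisher offers 280, keeping 120.
Round 1 (the author proposes): rejecting gives the publisher an expected 0.7 × 120 = 84, so the author offers 84, keeping 316.

84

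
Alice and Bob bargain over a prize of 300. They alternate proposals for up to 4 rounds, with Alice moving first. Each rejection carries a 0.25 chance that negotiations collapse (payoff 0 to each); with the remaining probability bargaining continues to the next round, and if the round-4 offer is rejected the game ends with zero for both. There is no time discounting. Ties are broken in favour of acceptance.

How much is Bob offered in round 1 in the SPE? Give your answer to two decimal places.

182.81

By backward induction:
Round 4 (Bob proposes): Alice will accept anything ≥ 0, so Bob offers 0 and keeps 300.
Round 3 (Alice proposes): rejecting gives Bob an expected 0.75 × 300 = 225. Alice offers 225 and keeps 300 − 225 = 75.
Round 2 (Bob proposes): rejecting gives Alice an expected 0.75 × 75 = 56.25; Bob offers that and keeps 243.75.
Round 1 (Alice proposes): rejecting gives Bob an expected 0.75 × 243.75 = 182.8125; Alice offers that and keeps 117.1875.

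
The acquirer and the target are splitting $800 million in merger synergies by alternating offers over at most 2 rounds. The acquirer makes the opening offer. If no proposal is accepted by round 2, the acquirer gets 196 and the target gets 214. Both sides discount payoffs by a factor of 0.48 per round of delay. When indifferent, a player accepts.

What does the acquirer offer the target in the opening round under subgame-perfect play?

289.92

Round 2 (the target proposes): the acquirer gets 196 if talks fail, so the target offers 196 and keeps 604.
Round 1 (the acquirer proposes): the target can get 604 next round, worth 0.48 × 604 = 289.92 now. The acquirer offers 289.92 and keeps 800 − 289.92 = 510.08.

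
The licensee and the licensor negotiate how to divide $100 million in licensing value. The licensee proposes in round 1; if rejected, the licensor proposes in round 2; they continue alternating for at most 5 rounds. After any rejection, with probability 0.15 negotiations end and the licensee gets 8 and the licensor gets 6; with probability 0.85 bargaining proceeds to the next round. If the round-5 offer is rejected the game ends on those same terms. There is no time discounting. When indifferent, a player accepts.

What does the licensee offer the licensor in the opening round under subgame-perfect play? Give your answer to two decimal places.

24.89

Round 5 (the licensee proposes): the licensor gets 6 if talks fail, so the licensee offers 6 and keeps 94.
Round 4 (the licensor proposes): rejecting gives the licensee an expected 0.85 × 94 + 0.15 × 8 = 81.1; the licensor offers that and keeps 18.9.
Round 3 (the licensee proposes): rejecting gives the licensor an expected 0.85 × 18.9 + 0.15 × 6 = 16.965. The licensee offers 16.965 and keeps 100 − 16.965 = 83.035.
Round 2 (the licensor proposes): rejecting gives the licensee an expected 0.85 × 83.035 + 0.15 × 8 = 71.77975, so the licensor offers 71.77975, keeping 28.22025.
Round 1 (the licensee proposes): rejecting gives the licensor an expected 0.85 × 28.22025 + 0.15 × 6 = 24.8872125, so the licensee offers 24.8872125, keeping 75.1127875.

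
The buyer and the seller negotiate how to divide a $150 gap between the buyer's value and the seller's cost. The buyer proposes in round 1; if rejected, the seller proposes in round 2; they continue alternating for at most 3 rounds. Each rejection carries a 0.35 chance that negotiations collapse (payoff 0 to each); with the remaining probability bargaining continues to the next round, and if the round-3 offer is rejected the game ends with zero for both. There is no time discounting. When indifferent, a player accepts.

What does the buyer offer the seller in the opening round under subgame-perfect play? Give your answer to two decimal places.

Round 3 (the buyer proposes): the seller will accept anything ≥ 0, so the buyer offers 0 and keeps 150.
Round 2 (the seller proposes): rejecting gives the buyer an expected 0.65 × 150 = 97.5. The seller offers 97.5 and keeps 150 − 97.5 = 52.5.
Round 1 (the buyer proposes): rejecting gives the seller an expected 0.65 × 52.5 = 34.125, so the buyer offers 34.125, keeping 115.875.

34.13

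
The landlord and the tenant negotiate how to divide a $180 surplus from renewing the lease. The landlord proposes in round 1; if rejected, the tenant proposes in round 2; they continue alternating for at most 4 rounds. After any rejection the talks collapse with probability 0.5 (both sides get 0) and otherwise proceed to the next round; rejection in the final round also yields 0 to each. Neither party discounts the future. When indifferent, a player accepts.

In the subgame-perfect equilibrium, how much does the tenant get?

67.5

Round 4 (the tenant proposes): rejection yields 0 for the landlord; the tenant offers 0 and keeps 180.
Round 3 (the landlord proposes): rejecting gives the tenant an expected 0.5 × 180 = 90. The landlord offers 90 and keeps 180 − 90 = 90.
Round 2 (the tenant proposes): rejecting gives the landlord an expected 0.5 × 90 = 45, so the tenant offers 45, keeping 135.
Round 1 (the landlord proposes): rejecting gives the tenant an expected 0.5 × 135 = 67.5; the landlord offers that and keeps 112.5.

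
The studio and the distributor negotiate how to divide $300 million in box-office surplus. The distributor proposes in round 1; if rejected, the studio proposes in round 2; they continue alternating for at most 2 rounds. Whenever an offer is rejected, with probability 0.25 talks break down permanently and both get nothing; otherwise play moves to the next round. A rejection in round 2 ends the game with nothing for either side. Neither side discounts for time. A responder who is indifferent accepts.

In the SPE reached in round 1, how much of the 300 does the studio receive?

225

Round 2 (the studio proposes): the distributor will accept anything ≥ 0, so the studio offers 0 and keeps 300.
Round 1 (the distributor proposes): rejecting gives the studio an expected 0.75 × 300 = 225; the distributor offers that and keeps 75.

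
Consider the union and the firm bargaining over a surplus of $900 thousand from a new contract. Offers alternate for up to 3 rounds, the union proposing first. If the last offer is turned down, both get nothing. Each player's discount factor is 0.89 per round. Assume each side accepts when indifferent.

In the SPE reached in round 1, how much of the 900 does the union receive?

Round 3 (the union proposes): the firm will accept anything ≥ 0, so the union offers 0 and keeps 900.
Round 2 (the firm proposes): the union can get 900 next round, worth 0.89 × 900 = 801 now. The firm offers 801 and keeps 900 − 801 = 99.
Round 1 (the union proposes): the firm can get 99 next round, worth 0.89 × 99 = 88.11 now. The union offers 88.11 and keeps 900 − 88.11 = 811.89.

811.89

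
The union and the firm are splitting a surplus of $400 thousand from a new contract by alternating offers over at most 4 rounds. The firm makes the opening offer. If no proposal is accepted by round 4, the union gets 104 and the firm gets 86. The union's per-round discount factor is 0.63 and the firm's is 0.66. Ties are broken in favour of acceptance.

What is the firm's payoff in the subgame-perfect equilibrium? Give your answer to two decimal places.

232.07

Round 4 (the union proposes): the firm gets 86 if talks fail, so the union offers 86 and keeps 314.
Round 3 (the firm proposes): the union can get 314 next round, worth 0.63 × 314 = 197.82 now; the firm offers that and keeps 202.18.
Round 2 (the union proposes): the firm can get 202.18 next round, worth 0.66 × 202.18 = 133.4388 now; the union offers that and keeps 266.5612.
Round 1 (the firm proposes): the union can get 266.5612 next round, worth 0.63 × 266.5612 = 167.933556 now, so the firm offers 167.933556, keeping 232.066444.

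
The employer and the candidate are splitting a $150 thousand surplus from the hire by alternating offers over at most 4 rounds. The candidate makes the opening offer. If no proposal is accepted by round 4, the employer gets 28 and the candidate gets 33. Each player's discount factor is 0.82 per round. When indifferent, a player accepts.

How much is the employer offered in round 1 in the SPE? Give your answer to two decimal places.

86.65

Round 4 (the employer proposes): the candidate gets 33 if talks fail, so the employer offers 33 and keeps 117.
Round 3 (the candidate proposes): the employer can get 117 next round, worth 0.82 × 117 = 95.94 now, so the candidate offers 95.94, keeping 54.06.
Round 2 (the employer proposes): the candidate can get 54.06 next round, worth 0.82 × 54.06 = 44.3292 now, so the employer offers 44.3292, keeping 105.6708.
Round 1 (the candidate proposes): the employer can get 105.6708 next round, worth 0.82 × 105.6708 = 86.650056 now; the candidate offers that and keeps 63.349944.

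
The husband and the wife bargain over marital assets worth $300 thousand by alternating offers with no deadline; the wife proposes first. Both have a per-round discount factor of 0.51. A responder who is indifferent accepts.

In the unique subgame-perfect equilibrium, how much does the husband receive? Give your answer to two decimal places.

101.32

Let x be the wife's share when the wife proposes and y be the husband's share when the husband proposes.
The husband accepts iff offered ≥ 0.51·y, so x = 300 − 0.51y. Symmetrically y = 300 − 0.51x.
Substituting: x = 300 − 0.51(300 − 0.51x), giving x(1 − 0.51·0.51) = 300(1 − 0.51).
So x = 300 × 0.49 / 0.7399 ≈ 198.6755, and the husband receives 300 − x ≈ 101.3245.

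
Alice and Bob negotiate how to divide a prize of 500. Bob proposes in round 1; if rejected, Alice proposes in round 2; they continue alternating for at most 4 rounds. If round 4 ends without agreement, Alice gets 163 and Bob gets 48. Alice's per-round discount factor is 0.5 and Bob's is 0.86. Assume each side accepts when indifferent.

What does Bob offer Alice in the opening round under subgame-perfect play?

132.18

Round 4 (Alice proposes): Bob gets 48 if talks fail, so Alice offers 48 and keeps 452.
Round 3 (Bob proposes): Alice can get 452 next round, worth 0.5 × 452 = 226 now, so Bob offers 226, keeping 274.
Round 2 (Alice proposes): Bob can get 274 next round, worth 0.86 × 274 = 235.64 now. Alice offers 235.64 and keeps 500 − 235.64 = 264.36.
Round 1 (Bob proposes): Alice can get 264.36 next round, worth 0.5 × 264.36 = 132.18 now; Bob offers that and keeps 367.82.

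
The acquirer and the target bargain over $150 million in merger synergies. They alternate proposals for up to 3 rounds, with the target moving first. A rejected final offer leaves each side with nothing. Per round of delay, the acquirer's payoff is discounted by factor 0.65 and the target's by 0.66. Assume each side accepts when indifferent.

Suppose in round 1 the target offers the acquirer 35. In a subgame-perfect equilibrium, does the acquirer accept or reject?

Accept

Work out the acquirer's continuation value if the offer is rejected.
Round 3 (the target proposes): rejection yields 0 for the acquirer; the target offers 0 and keeps 150.
Round 2 (the acquirer proposes): the target can get 150 next round, worth 0.66 × 150 = 99 now; the acquirer offers that and keeps 51.
So by rejecting in round 1, the acquirer gets 51 next round, worth 0.65 × 51 = 33.15 now.
Offer 35 ≥ 33.15, so the acquirer accepts.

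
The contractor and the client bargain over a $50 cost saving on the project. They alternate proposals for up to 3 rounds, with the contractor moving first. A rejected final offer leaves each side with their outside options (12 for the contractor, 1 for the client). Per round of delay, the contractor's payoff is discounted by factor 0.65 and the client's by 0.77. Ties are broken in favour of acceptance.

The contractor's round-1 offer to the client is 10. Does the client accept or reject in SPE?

Round 3 (the contractor proposes): the client gets 1 if talks fail, so the contractor offers 1 and keeps 49.
Round 2 (the client proposes): the contractor can get 49 next round, worth 0.65 × 49 = 31.85 now, so the client offers 31.85, keeping 18.15.
So by rejecting in round 1, the client gets 18.15 next round, worth 0.77 × 18.15 = 13.9755 now.
Offer 10 < 13.9755, so the client rejects.

Reject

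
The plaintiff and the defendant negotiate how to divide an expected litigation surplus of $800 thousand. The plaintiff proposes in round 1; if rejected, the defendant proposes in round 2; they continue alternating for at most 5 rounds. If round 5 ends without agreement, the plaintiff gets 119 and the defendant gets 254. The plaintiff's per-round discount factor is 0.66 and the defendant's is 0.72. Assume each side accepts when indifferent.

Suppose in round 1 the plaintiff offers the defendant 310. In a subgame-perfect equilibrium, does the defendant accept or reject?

Reject

Round 5 (the plaintiff proposes): the defendant gets 254 if talks fail, so the plaintiff offers 254 and keeps 546.
Round 4 (the defendant proposes): the plaintiff can get 546 next round, worth 0.66 × 546 = 360.36 now, so the defendant offers 360.36, keeping 439.64.
Round 3 (the plaintiff proposes): the defendant can get 439.64 next round, worth 0.72 × 439.64 = 316.5408 now. The plaintiff offers 316.5408 and keeps 800 − 316.5408 = 483.4592.
Round 2 (the defendant proposes): the plaintiff can get 483.4592 next round, worth 0.66 × 483.4592 = 319.083072 now, so the defendant offers 319.083072, keeping 480.916928.
So by rejecting in round 1, the defendant gets 480.916928 next round, worth 0.72 × 480.916928 = 346.26018816 now.
Offer 310 < 346.26018816, so the defendant rejects.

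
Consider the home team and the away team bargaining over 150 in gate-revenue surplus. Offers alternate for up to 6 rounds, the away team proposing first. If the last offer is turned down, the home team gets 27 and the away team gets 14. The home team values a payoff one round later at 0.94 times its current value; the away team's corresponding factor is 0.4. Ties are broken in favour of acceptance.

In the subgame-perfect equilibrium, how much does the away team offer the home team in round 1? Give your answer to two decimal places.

Round 6 (the home team proposes): the away team gets 14 if talks fail, so the home team offers 14 and keeps 136.
Round 5 (the away team proposes): the home team can get 136 next round, worth 0.94 × 136 = 127.84 now, so the away team offers 127.84, keeping 22.16.
Round 4 (the home team proposes): the away team can get 22.16 next round, worth 0.4 × 22.16 = 8.864 now. The home team offers 8.864 and keeps 150 − 8.864 = 141.136.
Round 3 (the away team proposes): the home team can get 141.136 next round, worth 0.94 × 141.136 = 132.66784 now, so the away team offers 132.66784, keeping 17.33216.
Round 2 (the home team proposes): the away team can get 17.33216 next round, worth 0.4 × 17.33216 = 6.932864 now; the home team offers that and keeps 143.067136.
Round 1 (the away team proposes): the home team can get 143.067136 next round, worth 0.94 × 143.067136 = 134.48310784 now, so the away team offers 134.48310784, keeping 15.51689216.

134.48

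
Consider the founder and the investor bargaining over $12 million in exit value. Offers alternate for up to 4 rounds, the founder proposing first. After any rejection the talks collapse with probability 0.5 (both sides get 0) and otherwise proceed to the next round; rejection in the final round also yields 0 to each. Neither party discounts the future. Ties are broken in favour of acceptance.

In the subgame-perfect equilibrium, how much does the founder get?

By backward induction:
Round 4 (the investor proposes): rejection yields 0 for the founder; the investor offers 0 and keeps 12.
Round 3 (the founder proposes): rejecting gives the investor an expected 0.5 × 12 = 6, so the founder offers 6, keeping 6.
Round 2 (the investor proposes): rejecting gives the founder an expected 0.5 × 6 = 3, so the investor offers 3, keeping 9.
Round 1 (the founder proposes): rejecting gives the investor an expected 0.5 × 9 = 4.5. The founder offers 4.5 and keeps 12 − 4.5 = 7.5.

7.5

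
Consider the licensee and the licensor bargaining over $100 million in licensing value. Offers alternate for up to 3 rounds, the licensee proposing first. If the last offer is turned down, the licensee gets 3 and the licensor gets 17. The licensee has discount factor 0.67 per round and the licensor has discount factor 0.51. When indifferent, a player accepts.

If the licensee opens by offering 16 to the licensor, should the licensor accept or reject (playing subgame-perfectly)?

Round 3 (the licensee proposes): the licensor gets 17 if talks fail, so the licensee offers 17 and keeps 83.
Round 2 (the licensor proposes): the licensee can get 83 next round, worth 0.67 × 83 = 55.61 now; the licensor offers that and keeps 44.39.
So by rejecting in round 1, the licensor gets 44.39 next round, worth 0.51 × 44.39 = 22.6389 now.
Offer 16 < 22.6389, so the licensor rejects.

Reject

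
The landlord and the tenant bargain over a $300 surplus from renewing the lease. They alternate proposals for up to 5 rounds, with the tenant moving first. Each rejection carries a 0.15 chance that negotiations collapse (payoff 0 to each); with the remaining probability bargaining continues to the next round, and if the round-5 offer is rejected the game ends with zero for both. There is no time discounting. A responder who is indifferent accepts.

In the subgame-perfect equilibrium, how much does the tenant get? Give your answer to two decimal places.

Round 5 (the tenant proposes): the landlord will accept anything ≥ 0, so the tenant offers 0 and keeps 300.
Round 4 (the landlord proposes): rejecting gives the tenant an expected 0.85 × 300 = 255; the landlord offers that and keeps 45.
Round 3 (the tenant proposes): rejecting gives the landlord an expected 0.85 × 45 = 38.25, so the tenant offers 38.25, keeping 261.75.
Round 2 (the landlord proposes): rejecting gives the tenant an expected 0.85 × 261.75 = 222.4875; the landlord offers that and keeps 77.5125.
Round 1 (the tenant proposes): rejecting gives the landlord an expected 0.85 × 77.5125 = 65.885625; the tenant offers that and keeps 234.114375.

234.11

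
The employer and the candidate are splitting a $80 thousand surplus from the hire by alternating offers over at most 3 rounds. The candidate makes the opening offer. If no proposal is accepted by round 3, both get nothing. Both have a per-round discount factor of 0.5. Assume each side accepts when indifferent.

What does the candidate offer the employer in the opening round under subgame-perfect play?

20

Round 3 (the candidate proposes): the employer will accept anything ≥ 0, so the candidate offers 0 and keeps 80.
Round 2 (the employer proposes): the candidate can get 80 next round, worth 0.5 × 80 = 40 now; the employer offers that and keeps 40.
Round 1 (the candidate proposes): the employer can get 40 next round, worth 0.5 × 40 = 20 now. The candidate offers 20 and keeps 80 − 20 = 60.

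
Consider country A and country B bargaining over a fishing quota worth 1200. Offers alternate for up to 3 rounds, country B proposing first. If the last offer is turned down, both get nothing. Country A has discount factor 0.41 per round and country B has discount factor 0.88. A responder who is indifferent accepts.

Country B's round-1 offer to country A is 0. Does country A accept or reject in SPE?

Reject

Work out country A's continuation value if the offer is rejected.
Round 3 (country B proposes): rejection yields 0 for country A; country B offers 0 and keeps 1200.
Round 2 (country A proposes): country B can get 1200 next round, worth 0.88 × 1200 = 1056 now; country A offers that and keeps 144.
So by rejecting in round 1, country A gets 144 next round, worth 0.41 × 144 = 59.04 now.
Offer 0 < 59.04, so country A rejects.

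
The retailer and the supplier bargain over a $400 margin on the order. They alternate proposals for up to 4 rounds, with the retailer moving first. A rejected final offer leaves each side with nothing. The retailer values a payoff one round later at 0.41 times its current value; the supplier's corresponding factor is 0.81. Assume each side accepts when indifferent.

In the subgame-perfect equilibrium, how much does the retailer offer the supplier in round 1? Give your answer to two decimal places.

Round 4 (the supplier proposes): rejection yields 0 for the retailer; the supplier offers 0 and keeps 400.
Round 3 (the retailer proposes): the supplier can get 400 next round, worth 0.81 × 400 = 324 now; the retailer offers that and keeps 76.
Round 2 (the supplier proposes): the retailer can get 76 next round, worth 0.41 × 76 = 31.16 now. The supplier offers 31.16 and keeps 400 − 31.16 = 368.84.
Round 1 (the retailer proposes): the supplier can get 368.84 next round, worth 0.81 × 368.84 = 298.7604 now; the retailer offers that and keeps 101.2396.

298.76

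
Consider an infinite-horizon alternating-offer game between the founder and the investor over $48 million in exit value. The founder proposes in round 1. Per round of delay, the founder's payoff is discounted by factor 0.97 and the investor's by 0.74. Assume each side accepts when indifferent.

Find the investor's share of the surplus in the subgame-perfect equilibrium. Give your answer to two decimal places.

3.78

In a stationary SPE each proposer offers the other exactly their discounted continuation value.
If the founder keeps x when proposing and the investor keeps y when proposing, then x = 48 − 0.74y and y = 48 − 0.97x.
Solving: x = 48(1 − 0.74) / (1 − 0.97·0.74) = 12.48 / 0.2822 ≈ 44.2240.
The investor gets 48 − 44.2240 ≈ 3.7760.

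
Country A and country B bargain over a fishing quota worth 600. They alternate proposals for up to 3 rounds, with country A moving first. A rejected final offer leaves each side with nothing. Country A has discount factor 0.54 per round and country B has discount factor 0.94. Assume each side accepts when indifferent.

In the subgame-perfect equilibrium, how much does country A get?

340.56

By backward induction:
Round 3 (country A proposes): country B will accept anything ≥ 0, so country A offers 0 and keeps 600.
Round 2 (country B proposes): country A can get 600 next round, worth 0.54 × 600 = 324 now. Country B offers 324 and keeps 600 − 324 = 276.
Round 1 (country A proposes): country B can get 276 next round, worth 0.94 × 276 = 259.44 now. Country A offers 259.44 and keeps 600 − 259.44 = 340.56.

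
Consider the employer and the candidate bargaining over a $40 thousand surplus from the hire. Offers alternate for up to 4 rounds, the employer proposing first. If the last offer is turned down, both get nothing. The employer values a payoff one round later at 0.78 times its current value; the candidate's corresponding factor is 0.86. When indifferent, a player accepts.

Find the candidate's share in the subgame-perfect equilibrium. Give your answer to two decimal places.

Work backward from the last round.
Round 4 (the candidate proposes): the employer will accept anything ≥ 0, so the candidate offers 0 and keeps 40.
Round 3 (the employer proposes): the candidate can get 40 next round, worth 0.86 × 40 = 34.4 now; the employer offers that and keeps 5.6.
Round 2 (the candidate proposes): the employer can get 5.6 next round, worth 0.78 × 5.6 = 4.368 now, so the candidate offers 4.368, keeping 35.632.
Round 1 (the employer proposes): the candidate can get 35.632 next round, worth 0.86 × 35.632 = 30.64352 now; the employer offers that and keeps 9.35648.

30.64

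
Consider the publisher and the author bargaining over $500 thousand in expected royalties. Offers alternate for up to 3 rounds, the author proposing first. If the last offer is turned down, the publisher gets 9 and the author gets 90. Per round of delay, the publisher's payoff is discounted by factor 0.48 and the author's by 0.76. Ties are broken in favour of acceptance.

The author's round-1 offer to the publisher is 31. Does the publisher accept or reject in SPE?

Work out the publisher's continuation value if the offer is rejected.
Round 3 (the author proposes): the publisher gets 9 if talks fail, so the author offers 9 and keeps 491.
Round 2 (the publisher proposes): the author can get 491 next round, worth 0.76 × 491 = 373.16 now. The publisher offers 373.16 and keeps 500 − 373.16 = 126.84.
So by rejecting in round 1, the publisher gets 126.84 next round, worth 0.48 × 126.84 = 60.8832 now.
Offer 31 < 60.8832, so the publisher rejects.

Reject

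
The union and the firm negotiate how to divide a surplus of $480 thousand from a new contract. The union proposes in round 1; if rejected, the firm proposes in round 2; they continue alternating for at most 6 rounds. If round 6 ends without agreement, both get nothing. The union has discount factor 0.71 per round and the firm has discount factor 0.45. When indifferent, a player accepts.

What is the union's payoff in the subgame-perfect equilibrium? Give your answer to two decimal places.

Round 6 (the firm proposes): rejection yields 0 for the union; the firm offers 0 and keeps 480.
Round 5 (the union proposes): the firm can get 480 next round, worth 0.45 × 480 = 216 now; the union offers that and keeps 264.
Round 4 (the firm proposes): the union can get 264 next round, worth 0.71 × 264 = 187.44 now; the firm offers that and keeps 292.56.
Round 3 (the union proposes): the firm can get 292.56 next round, worth 0.45 × 292.56 = 131.652 now, so the union offers 131.652, keeping 348.348.
Round 2 (the firm proposes): the union can get 348.348 next round, worth 0.71 × 348.348 = 247.32708 now, so the firm offers 247.32708, keeping 232.67292.
Round 1 (the union proposes): the firm can get 232.67292 next round, worth 0.45 × 232.67292 = 104.702814 now, so the union offers 104.702814, keeping 375.297186.

375.30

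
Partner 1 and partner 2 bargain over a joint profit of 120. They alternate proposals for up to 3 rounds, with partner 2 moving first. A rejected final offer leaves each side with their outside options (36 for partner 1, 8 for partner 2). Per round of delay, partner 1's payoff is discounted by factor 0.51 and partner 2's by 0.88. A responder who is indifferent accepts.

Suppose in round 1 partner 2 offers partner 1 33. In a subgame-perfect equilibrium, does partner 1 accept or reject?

Round 3 (partner 2 proposes): partner 1 gets 36 if talks fail, so partner 2 offers 36 and keeps 84.
Round 2 (partner 1 proposes): partner 2 can get 84 next round, worth 0.88 × 84 = 73.92 now, so partner 1 offers 73.92, keeping 46.08.
So by rejecting in round 1, partner 1 gets 46.08 next round, worth 0.51 × 46.08 = 23.5008 now.
Offer 33 ≥ 23.5008, so partner 1 accepts.

Accept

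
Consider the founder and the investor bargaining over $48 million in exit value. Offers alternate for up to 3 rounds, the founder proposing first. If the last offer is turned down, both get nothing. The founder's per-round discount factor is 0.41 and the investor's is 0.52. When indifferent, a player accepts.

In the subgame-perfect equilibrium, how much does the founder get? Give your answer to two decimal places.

33.27

Round 3 (the founder proposes): rejection yields 0 for the investor; the founder offers 0 and keeps 48.
Round 2 (the investor proposes): the founder can get 48 next round, worth 0.41 × 48 = 19.68 now. The investor offers 19.68 and keeps 48 − 19.68 = 28.32.
Round 1 (the founder proposes): the investor can get 28.32 next round, worth 0.52 × 28.32 = 14.7264 now. The founder offers 14.7264 and keeps 48 − 14.7264 = 33.2736.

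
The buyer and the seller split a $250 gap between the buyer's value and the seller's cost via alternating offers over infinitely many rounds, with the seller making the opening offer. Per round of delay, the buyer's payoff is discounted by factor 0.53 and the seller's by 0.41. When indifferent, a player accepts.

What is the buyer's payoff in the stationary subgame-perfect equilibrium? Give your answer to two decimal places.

99.88

Let x be the seller's share when the seller proposes and y be the buyer's share when the buyer proposes.
The buyer accepts iff offered ≥ 0.53·y, so x = 250 − 0.53y. Symmetrically y = 250 − 0.41x.
Substituting: x = 250 − 0.53(250 − 0.41x), giving x(1 − 0.41·0.53) = 250(1 − 0.53).
So x = 250 × 0.47 / 0.7827 ≈ 150.1214, and the buyer receives 250 − x ≈ 99.8786.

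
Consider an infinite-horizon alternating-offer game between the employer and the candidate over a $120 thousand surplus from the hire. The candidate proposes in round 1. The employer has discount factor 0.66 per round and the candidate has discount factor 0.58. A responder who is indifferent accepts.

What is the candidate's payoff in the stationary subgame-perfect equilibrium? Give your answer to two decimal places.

In a stationary SPE each proposer offers the other exactly their discounted continuation value.
If the candidate keeps x when proposing and the employer keeps y when proposing, then x = 120 − 0.66y and y = 120 − 0.58x.
Solving: x = 120(1 − 0.66) / (1 − 0.58·0.66) = 40.8 / 0.6172 ≈ 66.1050.
The employer gets 120 − 66.1050 ≈ 53.8950.

66.10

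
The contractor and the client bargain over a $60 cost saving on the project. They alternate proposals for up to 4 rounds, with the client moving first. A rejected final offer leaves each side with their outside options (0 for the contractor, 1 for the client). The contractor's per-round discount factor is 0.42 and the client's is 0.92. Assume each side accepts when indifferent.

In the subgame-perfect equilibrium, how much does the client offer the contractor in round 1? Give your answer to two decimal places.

11.59

Round 4 (the contractor proposes): the client gets 1 if talks fail, so the contractor offers 1 and keeps 59.
Round 3 (the client proposes): the contractor can get 59 next round, worth 0.42 × 59 = 24.78 now, so the client offers 24.78, keeping 35.22.
Round 2 (the contractor proposes): the client can get 35.22 next round, worth 0.92 × 35.22 = 32.4024 now. The contractor offers 32.4024 and keeps 60 − 32.4024 = 27.5976.
Round 1 (the client proposes): the contractor can get 27.5976 next round, worth 0.42 × 27.5976 = 11.590992 now; the client offers that and keeps 48.409008.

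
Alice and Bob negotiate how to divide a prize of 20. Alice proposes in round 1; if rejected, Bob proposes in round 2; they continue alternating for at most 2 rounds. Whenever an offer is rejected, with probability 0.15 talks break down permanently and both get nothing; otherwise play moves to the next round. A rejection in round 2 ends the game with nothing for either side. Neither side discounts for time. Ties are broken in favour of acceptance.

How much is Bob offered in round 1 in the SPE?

17

Round 2 (Bob proposes): Alice will accept anything ≥ 0, so Bob offers 0 and keeps 20.
Round 1 (Alice proposes): rejecting gives Bob an expected 0.85 × 20 = 17, so Alice offers 17, keeping 3.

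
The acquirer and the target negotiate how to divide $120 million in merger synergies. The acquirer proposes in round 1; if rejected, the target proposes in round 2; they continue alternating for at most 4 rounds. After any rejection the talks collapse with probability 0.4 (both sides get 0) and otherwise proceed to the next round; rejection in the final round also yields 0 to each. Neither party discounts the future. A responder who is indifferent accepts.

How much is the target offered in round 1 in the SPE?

54.72

By backward induction:
Round 4 (the target proposes): the acquirer will accept anything ≥ 0, so the target offers 0 and keeps 120.
Round 3 (the acquirer proposes): rejecting gives the target an expected 0.6 × 120 = 72. The acquirer offers 72 and keeps 120 − 72 = 48.
Round 2 (the target proposes): rejecting gives the acquirer an expected 0.6 × 48 = 28.8; the target offers that and keeps 91.2.
Round 1 (the acquirer proposes): rejecting gives the target an expected 0.6 × 91.2 = 54.72. The acquirer offers 54.72 and keeps 120 − 54.72 = 65.28.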